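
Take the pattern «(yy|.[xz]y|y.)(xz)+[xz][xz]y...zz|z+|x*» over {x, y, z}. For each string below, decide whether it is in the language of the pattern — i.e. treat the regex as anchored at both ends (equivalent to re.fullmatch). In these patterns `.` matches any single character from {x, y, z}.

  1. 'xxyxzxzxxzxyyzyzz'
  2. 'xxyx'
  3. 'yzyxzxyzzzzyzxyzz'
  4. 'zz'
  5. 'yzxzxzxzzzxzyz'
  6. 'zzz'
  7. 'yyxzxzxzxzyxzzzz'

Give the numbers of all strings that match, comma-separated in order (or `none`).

1 → no match
2 → no match
3 → no match
4 → match
5 → no match
6 → match
7 → match

4, 6, 7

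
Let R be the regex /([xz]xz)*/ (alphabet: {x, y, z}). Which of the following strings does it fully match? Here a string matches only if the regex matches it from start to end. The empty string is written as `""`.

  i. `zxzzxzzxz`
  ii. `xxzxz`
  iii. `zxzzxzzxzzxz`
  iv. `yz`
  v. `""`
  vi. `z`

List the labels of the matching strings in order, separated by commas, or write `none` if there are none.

i, iii, v

i → match
ii → no match
iii → match
iv → no match
v → match
vi → no match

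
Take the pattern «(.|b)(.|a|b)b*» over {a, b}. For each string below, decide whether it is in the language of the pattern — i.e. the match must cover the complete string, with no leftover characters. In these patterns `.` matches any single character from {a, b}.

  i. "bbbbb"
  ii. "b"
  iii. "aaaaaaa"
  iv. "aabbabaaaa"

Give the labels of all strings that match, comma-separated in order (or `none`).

i → match
ii → no match
iii → no match
iv → no match

i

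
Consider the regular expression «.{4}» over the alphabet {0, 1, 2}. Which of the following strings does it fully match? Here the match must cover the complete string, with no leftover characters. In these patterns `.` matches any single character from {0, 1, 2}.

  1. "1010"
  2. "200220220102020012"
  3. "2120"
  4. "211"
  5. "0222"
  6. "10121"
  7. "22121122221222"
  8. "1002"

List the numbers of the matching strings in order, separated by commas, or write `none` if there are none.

1 → match
2 → no match
3 → match
4 → no match
5 → match
6 → no match
7 → no match
8 → match

1, 3, 5, 8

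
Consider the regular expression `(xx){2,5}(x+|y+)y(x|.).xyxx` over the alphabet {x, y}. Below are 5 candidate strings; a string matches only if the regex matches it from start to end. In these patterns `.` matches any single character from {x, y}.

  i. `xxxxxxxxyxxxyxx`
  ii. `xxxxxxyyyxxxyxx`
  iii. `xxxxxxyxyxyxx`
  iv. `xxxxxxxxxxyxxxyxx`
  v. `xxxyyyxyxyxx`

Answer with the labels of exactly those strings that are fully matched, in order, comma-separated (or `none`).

i, ii, iii, iv

i → match
ii → match
iii → match
iv → match
v. `xxxyyyxyxyxx` → no match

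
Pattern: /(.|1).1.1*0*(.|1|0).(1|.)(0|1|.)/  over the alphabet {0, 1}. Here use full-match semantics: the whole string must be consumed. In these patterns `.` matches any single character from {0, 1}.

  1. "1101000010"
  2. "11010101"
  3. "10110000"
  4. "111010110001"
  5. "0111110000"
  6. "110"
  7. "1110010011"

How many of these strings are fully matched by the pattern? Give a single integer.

2

1 → no match
2 → no match
3 → match
4 → no match
5 → match
6 → no match
7 → no match
Total matched: 2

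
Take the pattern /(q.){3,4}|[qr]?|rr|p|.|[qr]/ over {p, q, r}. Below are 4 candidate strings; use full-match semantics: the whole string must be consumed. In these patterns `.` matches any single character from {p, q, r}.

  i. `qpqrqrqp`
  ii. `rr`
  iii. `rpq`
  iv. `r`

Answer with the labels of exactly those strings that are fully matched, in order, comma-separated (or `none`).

i → match
ii → match
iii → no match
iv → match

i, ii, iv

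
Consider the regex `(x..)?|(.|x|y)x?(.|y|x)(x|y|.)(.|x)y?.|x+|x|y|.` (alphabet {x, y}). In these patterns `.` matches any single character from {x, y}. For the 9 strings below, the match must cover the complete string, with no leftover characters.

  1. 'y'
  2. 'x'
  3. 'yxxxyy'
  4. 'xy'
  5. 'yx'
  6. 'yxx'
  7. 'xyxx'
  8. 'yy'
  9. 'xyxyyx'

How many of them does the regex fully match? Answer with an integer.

4

1 → match
2 → match
3 → match
4 → no match
5 → no match
6 → no match
7 → no match
8 → no match
9 → match
Total matched: 4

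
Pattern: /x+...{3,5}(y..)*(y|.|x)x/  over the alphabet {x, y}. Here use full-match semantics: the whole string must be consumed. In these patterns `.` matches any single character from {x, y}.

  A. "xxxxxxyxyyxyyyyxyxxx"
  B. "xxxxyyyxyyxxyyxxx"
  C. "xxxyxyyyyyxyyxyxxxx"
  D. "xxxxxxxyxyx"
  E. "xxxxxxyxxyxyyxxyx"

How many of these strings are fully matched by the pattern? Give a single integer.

A → no match
B → match
C → match
D → match
E → match
Total matched: 4

4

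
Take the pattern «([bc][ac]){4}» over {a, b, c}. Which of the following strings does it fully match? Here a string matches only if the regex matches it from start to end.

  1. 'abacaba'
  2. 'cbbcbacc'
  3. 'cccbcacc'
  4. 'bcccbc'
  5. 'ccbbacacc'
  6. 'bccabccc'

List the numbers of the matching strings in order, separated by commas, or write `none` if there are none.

1 → no match
2 → no match
3 → no match
4 → no match
5 → no match
6 → match

6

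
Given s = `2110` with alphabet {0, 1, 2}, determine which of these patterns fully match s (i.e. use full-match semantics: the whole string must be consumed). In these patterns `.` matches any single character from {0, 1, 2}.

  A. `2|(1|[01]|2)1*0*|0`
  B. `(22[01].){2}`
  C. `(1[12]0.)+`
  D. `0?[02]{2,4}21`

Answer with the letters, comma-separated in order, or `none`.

A → match
B → no match — must start with `22`
C → no match — must start with `1`
D → no match — must end with `21`

A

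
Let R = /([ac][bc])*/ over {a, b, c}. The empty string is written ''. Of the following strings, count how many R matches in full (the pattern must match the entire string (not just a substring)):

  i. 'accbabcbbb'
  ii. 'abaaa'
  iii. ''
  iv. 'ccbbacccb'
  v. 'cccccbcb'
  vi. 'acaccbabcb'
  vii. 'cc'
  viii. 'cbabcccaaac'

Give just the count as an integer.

i → no match
ii → no match
iii → match
iv → no match
v → match
vi → match
vii → match
viii → no match
Total matched: 4

4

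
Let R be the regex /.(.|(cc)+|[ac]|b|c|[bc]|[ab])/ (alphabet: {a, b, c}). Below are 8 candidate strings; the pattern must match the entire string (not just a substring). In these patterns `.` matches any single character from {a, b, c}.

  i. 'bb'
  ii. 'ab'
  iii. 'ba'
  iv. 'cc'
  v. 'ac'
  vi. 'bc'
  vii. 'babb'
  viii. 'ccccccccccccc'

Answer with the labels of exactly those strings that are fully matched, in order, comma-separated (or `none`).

i → match
ii → match
iii → match
iv → match
v → match
vi → match
vii → no match
viii → match

i, ii, iii, iv, v, vi, viii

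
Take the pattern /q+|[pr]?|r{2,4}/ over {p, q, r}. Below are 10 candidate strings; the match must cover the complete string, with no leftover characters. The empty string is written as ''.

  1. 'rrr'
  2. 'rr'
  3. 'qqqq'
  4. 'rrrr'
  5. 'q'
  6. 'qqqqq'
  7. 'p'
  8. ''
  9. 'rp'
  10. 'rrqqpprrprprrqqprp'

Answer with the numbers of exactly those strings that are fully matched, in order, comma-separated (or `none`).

1, 2, 3, 4, 5, 6, 7, 8

1 → match
2 → match
3 → match
4 → match
5 → match
6 → match
7 → match
8 → match
9 → no match
10 → no match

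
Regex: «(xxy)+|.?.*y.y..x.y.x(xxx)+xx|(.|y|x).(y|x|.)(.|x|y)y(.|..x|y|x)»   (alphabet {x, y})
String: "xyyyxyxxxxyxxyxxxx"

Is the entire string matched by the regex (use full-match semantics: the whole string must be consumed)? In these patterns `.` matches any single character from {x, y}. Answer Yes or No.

No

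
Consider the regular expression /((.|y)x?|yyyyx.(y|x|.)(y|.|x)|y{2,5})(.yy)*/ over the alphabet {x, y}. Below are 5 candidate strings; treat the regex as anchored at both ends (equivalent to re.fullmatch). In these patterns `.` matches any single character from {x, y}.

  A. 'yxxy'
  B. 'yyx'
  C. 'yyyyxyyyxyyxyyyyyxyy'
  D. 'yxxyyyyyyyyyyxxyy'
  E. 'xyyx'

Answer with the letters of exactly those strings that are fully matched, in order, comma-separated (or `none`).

C

A → no match
B → no match
C → match
D → no match
E → no match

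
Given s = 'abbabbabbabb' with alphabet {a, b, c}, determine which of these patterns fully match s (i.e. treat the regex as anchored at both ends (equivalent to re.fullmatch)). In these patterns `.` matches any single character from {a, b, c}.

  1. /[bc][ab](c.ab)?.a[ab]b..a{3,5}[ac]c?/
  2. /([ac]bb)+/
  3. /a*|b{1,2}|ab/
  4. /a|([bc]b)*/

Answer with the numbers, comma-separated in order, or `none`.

1 → no match
2 → match
3 → no match
4 → no match

2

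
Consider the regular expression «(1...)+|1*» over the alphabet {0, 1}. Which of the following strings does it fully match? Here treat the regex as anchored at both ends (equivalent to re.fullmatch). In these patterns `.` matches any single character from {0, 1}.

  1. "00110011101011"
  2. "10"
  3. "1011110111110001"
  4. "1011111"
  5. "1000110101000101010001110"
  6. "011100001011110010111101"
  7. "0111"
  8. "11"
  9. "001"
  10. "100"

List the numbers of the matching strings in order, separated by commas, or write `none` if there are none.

1 → no match
2. "10" → no match
3 → no match
4. "1011111" → no match
5 → no match
6 → no match
7. "0111" → no match
8. "11" → match
9. "001" → no match
10. "100" → no match

8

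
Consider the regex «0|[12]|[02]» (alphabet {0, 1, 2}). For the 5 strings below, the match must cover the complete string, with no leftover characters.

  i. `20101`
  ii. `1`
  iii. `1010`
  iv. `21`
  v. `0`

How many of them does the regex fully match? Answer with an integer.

2

i → no match
ii → match
iii → no match
iv → no match
v → match
Total matched: 2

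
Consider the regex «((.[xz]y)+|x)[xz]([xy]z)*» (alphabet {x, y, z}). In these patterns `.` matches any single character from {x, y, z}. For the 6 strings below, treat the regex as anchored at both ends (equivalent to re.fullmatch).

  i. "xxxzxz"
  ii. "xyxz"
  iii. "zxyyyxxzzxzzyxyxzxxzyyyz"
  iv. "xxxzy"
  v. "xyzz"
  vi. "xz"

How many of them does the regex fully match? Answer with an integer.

i → match
ii → no match
iii → no match
iv → no match
v → no match
vi → match
Total matched: 2

2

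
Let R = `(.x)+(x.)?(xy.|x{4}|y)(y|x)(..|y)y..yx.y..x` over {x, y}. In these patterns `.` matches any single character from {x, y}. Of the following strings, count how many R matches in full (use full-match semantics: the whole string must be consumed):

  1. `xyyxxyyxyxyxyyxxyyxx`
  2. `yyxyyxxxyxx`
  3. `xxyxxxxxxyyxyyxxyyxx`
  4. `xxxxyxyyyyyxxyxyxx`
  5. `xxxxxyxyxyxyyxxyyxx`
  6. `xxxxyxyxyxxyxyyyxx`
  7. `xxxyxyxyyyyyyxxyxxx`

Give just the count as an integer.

3

1 → no match
2 → no match
3 → match
4 → no match
5 → no match
6 → match
7 → match
Total matched: 3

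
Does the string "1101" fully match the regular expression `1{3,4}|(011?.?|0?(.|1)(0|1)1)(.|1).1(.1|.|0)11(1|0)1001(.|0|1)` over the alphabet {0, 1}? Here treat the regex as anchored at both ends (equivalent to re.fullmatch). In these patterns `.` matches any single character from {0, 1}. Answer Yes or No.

No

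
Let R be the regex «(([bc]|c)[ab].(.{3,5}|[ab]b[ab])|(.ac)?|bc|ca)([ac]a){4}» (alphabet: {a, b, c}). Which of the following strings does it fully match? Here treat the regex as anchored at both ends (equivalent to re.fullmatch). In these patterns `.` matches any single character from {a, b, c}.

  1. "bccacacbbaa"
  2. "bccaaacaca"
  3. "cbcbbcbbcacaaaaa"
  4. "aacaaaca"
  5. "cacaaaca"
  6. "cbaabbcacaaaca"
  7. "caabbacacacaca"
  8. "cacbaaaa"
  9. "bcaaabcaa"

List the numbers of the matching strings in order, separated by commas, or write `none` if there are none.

1 → no match
2 → match
3 → match
4 → match
5 → match
6 → match
7 → match
8 → no match
9 → no match

2, 3, 4, 5, 6, 7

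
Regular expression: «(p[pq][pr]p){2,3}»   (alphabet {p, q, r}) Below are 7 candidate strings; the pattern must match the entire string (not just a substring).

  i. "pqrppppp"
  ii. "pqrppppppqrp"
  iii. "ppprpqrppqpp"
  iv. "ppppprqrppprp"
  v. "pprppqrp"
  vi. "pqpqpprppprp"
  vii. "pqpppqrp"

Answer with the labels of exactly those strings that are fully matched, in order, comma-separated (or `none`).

i, ii, v, vii

i → match
ii → match
iii → no match
iv → no match
v → match
vi → no match
vii → match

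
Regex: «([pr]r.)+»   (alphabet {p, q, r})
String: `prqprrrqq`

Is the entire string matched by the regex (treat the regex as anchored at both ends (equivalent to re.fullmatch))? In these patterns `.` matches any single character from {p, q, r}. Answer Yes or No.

No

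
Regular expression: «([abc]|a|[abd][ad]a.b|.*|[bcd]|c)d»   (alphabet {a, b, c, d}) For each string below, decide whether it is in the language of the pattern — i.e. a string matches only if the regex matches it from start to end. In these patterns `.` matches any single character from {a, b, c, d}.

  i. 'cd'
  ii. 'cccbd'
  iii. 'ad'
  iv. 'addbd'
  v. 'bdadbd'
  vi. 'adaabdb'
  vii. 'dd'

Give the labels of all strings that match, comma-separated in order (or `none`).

i → match
ii → match
iii → match
iv → match
v → match
vi → no match — must end with 'd'
vii → match

i, ii, iii, iv, v, vii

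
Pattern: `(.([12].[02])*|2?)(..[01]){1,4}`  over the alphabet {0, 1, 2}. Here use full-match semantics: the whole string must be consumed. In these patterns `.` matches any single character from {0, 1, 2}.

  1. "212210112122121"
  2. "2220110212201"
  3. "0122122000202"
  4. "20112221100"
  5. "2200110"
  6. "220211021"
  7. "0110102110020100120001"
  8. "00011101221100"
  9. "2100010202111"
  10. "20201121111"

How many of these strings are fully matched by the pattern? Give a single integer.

1 → no match
2 → match
3 → no match
4 → no match
5 → match
6 → match
7 → match
8 → no match
9 → no match
10 → no match
Total matched: 4

4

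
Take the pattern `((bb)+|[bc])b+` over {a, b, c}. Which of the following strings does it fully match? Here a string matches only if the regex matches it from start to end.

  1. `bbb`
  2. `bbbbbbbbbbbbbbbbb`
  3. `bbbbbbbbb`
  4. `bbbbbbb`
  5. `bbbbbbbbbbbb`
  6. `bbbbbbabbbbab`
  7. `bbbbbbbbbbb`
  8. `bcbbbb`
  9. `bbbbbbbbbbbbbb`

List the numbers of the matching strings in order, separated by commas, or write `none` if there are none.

1 → match
2 → match
3 → match
4 → match
5 → match
6 → no match
7 → match
8 → no match
9 → match

1, 2, 3, 4, 5, 7, 9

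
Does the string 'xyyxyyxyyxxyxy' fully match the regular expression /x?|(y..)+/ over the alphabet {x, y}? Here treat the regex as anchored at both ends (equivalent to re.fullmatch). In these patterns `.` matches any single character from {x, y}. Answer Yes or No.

No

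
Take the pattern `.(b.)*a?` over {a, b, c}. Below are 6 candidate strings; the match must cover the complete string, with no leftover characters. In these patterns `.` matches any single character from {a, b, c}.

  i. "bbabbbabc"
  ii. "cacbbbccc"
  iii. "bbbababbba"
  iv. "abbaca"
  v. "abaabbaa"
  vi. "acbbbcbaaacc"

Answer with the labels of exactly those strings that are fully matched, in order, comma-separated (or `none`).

i → match
ii → no match
iii → no match
iv → no match
v → no match
vi → no match

i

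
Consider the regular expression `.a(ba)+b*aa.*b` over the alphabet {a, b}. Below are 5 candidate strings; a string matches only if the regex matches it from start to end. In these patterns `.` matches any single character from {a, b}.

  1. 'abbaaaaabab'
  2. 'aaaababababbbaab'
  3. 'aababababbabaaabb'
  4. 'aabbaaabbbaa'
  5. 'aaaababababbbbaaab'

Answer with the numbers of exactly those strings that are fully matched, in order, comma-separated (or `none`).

1 → no match
2 → no match
3 → no match
4 → no match — must end with 'b'
5 → no match

none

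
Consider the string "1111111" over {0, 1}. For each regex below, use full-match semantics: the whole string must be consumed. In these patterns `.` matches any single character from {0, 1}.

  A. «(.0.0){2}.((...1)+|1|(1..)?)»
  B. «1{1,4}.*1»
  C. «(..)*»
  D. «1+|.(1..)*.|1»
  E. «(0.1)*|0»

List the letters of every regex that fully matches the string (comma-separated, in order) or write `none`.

B, D

A → no match
B → match
C → no match
D → match
E → no match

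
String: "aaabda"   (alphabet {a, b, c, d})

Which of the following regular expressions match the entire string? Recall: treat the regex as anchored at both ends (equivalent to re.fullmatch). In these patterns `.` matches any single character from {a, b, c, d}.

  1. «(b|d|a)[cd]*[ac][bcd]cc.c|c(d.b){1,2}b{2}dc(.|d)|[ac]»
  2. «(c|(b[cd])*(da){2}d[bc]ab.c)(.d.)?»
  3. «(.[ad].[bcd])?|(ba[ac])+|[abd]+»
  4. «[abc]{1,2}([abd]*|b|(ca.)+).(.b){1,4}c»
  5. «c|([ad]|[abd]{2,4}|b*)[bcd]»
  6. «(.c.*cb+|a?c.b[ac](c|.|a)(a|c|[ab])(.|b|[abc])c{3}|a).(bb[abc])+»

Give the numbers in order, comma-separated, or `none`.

1 → no match
2 → no match
3 → match
4 → no match — must end with "bc"
5 → no match
6 → no match

3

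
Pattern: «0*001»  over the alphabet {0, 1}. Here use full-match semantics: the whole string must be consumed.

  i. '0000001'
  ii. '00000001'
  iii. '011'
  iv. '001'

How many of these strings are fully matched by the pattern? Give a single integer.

i. '0000001' → match
ii. '00000001' → match
iii. '011' → no match — must end with '001'
iv. '001' → match
Total matched: 3

3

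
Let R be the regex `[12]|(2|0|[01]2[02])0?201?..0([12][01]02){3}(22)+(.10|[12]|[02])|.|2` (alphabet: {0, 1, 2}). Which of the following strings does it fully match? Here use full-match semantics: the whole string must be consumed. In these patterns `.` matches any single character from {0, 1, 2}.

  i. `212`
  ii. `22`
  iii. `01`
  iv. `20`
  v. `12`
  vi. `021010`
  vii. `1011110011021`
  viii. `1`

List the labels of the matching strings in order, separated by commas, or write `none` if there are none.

i. `212` → no match
ii. `22` → no match
iii. `01` → no match
iv. `20` → no match
v. `12` → no match
vi. `021010` → no match
vii → no match
viii. `1` → match

viii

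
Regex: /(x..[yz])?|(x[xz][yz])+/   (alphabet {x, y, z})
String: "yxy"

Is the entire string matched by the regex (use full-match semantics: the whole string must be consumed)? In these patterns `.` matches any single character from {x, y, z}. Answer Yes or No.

No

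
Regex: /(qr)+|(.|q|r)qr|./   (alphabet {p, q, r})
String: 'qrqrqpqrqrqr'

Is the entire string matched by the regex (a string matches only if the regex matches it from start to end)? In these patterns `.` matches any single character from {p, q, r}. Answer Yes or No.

No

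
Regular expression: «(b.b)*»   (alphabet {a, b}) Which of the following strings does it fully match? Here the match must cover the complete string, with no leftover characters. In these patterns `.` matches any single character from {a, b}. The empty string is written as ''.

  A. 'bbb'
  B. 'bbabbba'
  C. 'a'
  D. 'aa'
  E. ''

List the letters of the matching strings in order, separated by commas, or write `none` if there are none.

A, E

A → match
B → no match
C → no match
D → no match
E → match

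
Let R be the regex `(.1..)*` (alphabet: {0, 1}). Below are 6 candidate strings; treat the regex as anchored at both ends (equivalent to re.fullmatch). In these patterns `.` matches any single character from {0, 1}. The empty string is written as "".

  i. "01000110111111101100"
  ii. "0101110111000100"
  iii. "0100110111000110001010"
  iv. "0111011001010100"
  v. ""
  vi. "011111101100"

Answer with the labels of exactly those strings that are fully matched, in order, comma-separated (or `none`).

i, ii, iv, v, vi

i → match
ii → match
iii → no match
iv → match
v → match
vi → match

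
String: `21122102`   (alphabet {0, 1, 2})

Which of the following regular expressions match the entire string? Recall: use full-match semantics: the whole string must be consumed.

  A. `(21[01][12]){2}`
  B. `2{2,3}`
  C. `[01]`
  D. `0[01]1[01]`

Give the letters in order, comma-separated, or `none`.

A

A → match
B → no match
C → no match
D → no match — must start with `0`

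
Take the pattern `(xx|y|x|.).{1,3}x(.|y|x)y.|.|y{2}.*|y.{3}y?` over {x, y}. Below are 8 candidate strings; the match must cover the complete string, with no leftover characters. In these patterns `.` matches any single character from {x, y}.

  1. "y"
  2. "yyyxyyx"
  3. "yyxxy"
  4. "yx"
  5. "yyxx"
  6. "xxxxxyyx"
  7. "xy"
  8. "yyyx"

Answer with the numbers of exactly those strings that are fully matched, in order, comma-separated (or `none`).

1, 2, 3, 5, 6, 8

1 → match
2 → match
3 → match
4 → no match
5 → match
6 → match
7 → no match
8 → match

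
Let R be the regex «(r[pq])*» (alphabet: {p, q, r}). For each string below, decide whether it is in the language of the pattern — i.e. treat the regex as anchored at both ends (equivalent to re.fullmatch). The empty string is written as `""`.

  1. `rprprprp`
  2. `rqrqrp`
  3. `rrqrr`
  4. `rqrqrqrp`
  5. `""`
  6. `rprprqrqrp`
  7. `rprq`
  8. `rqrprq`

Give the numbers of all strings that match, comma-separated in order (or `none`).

1 → match
2 → match
3 → no match
4 → match
5 → match
6 → match
7 → match
8 → match

1, 2, 4, 5, 6, 7, 8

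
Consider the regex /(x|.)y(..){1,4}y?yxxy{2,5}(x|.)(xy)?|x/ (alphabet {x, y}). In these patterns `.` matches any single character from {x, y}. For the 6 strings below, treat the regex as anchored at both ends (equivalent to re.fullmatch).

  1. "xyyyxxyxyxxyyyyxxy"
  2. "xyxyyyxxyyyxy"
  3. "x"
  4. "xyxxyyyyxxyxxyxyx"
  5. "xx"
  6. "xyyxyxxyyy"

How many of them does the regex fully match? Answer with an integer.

1 → match
2 → match
3. "x" → match
4 → no match
5. "xx" → no match
6. "xyyxyxxyyy" → match
Total matched: 4

4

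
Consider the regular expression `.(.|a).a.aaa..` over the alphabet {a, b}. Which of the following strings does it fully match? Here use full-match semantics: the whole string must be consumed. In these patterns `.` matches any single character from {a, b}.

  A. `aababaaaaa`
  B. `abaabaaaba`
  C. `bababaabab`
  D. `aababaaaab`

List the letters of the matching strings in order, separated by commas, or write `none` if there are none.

A → match
B → match
C → no match
D → match

A, B, D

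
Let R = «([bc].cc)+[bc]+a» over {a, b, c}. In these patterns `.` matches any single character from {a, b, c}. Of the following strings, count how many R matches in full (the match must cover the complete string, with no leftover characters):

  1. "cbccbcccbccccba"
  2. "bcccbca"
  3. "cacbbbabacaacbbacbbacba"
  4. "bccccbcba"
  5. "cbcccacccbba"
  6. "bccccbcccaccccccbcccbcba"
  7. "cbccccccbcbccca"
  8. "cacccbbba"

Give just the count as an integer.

7

1 → match
2. "bcccbca" → match
3 → no match
4. "bccccbcba" → match
5. "cbcccacccbba" → match
6 → match
7 → match
8. "cacccbbba" → match
Total matched: 7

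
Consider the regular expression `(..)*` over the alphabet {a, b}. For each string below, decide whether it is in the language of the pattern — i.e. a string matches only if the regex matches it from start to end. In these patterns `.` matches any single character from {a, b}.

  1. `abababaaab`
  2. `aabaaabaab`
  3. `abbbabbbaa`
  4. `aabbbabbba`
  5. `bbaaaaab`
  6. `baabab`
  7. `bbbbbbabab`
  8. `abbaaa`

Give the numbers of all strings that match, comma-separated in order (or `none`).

1 → match
2 → match
3 → match
4 → match
5 → match
6 → match
7 → match
8 → match

1, 2, 3, 4, 5, 6, 7, 8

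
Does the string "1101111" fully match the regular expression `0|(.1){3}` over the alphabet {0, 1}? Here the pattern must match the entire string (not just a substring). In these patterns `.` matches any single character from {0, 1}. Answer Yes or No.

No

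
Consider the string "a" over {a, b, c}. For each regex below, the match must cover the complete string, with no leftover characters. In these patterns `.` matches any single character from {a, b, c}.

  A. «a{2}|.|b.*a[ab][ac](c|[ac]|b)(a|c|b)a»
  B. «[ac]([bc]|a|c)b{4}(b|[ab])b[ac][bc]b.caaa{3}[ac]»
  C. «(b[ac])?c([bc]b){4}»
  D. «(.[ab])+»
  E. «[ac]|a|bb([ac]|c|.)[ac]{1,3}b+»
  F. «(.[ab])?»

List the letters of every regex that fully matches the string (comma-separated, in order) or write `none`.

A, E

A → match
B → no match
C → no match — must end with "b"
D → no match
E → match
F → no match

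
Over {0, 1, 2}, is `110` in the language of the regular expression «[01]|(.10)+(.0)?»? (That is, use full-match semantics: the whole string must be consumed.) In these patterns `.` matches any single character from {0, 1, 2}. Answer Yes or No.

Yes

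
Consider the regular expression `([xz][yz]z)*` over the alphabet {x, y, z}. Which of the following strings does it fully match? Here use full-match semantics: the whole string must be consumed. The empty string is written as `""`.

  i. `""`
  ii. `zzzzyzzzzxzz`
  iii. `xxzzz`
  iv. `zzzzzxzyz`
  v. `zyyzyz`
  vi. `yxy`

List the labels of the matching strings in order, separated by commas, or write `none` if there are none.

i → match
ii → match
iii → no match
iv → no match
v → no match
vi → no match

i, ii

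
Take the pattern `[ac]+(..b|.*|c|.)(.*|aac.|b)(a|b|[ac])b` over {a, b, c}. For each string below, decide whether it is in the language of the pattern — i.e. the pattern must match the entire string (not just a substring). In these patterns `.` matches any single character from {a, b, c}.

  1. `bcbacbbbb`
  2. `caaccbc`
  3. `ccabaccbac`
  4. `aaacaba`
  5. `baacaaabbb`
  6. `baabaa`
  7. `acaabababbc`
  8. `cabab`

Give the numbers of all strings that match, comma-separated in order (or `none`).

1 → no match
2 → no match — must end with `b`
3 → no match — must end with `b`
4 → no match — must end with `b`
5 → no match
6 → no match — must end with `b`
7 → no match — must end with `b`
8 → match

8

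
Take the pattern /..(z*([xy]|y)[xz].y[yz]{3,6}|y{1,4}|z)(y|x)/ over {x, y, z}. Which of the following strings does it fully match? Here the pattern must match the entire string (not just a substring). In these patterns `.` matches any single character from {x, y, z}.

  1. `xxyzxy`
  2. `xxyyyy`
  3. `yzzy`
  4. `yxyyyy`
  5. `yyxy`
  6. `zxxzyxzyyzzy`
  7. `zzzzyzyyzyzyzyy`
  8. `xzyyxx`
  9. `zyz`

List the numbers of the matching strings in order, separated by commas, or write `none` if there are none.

1 → no match
2 → match
3 → match
4 → match
5 → no match
6 → no match
7 → match
8 → no match
9 → no match

2, 3, 4, 7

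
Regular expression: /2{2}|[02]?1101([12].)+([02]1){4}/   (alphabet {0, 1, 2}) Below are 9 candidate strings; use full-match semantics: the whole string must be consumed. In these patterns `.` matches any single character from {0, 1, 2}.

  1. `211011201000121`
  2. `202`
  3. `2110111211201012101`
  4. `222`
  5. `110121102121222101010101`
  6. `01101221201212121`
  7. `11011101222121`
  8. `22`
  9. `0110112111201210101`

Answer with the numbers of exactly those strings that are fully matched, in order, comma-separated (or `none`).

3, 5, 6, 8, 9

1 → no match
2 → no match
3 → match
4 → no match
5 → match
6 → match
7 → no match
8 → match
9 → match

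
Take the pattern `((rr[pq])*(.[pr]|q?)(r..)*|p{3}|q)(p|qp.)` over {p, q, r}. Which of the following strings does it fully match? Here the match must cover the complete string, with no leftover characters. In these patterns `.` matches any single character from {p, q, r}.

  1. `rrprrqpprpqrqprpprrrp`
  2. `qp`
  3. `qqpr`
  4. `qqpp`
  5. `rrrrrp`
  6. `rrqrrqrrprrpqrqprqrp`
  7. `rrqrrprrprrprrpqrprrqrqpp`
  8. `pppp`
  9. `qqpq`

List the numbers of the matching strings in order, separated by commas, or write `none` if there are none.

1 → match
2 → match
3 → match
4 → match
5 → match
6 → match
7 → match
8 → match
9 → match

1, 2, 3, 4, 5, 6, 7, 8, 9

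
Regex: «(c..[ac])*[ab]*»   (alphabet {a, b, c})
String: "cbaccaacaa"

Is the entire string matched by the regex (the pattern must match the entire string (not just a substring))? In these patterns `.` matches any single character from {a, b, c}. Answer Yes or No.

Yes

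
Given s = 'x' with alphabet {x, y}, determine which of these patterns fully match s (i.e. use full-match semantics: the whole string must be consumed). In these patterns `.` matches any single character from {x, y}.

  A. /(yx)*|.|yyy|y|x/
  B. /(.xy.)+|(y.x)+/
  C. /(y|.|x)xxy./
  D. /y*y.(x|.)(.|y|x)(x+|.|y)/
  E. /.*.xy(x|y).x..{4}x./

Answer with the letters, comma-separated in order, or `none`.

A → match
B → no match
C → no match
D → no match
E → no match

A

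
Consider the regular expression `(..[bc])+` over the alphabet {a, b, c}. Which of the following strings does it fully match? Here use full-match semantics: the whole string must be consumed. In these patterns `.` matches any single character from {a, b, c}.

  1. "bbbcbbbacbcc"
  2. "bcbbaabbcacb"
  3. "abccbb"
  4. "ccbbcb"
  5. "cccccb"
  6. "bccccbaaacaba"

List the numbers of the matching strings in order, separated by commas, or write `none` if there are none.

1, 3, 4, 5

1 → match
2 → no match
3 → match
4 → match
5 → match
6 → no match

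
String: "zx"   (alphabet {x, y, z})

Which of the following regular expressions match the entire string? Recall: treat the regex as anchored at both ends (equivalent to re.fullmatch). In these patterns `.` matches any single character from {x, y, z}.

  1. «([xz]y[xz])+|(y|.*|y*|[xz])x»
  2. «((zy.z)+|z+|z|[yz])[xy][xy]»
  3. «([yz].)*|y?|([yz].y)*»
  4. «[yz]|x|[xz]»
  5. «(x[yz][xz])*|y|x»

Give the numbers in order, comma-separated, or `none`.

1 → match
2 → no match
3 → match
4 → no match
5 → no match

1, 3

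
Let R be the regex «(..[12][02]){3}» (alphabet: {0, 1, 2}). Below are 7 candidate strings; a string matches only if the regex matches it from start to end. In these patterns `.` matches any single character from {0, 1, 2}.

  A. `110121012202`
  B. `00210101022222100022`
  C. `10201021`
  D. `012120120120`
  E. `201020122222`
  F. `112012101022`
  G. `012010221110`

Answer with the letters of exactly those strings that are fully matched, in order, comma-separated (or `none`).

A → no match
B → no match
C → no match
D → no match
E → match
F → match
G → match

E, F, G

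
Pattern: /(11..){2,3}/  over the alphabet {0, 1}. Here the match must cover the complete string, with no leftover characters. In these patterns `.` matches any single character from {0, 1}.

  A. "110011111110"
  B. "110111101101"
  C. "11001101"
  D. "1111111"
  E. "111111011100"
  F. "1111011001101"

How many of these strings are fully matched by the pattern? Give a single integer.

4

A → match
B → match
C → match
D → no match
E → match
F → no match
Total matched: 4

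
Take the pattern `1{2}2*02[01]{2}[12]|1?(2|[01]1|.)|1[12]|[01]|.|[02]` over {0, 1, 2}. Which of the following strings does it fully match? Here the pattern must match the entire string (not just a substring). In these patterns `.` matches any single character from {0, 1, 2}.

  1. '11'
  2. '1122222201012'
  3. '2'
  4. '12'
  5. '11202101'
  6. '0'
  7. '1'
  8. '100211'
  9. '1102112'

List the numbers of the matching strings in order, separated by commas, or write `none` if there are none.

1 → match
2 → no match
3 → match
4 → match
5 → match
6 → match
7 → match
8 → no match
9 → match

1, 3, 4, 5, 6, 7, 9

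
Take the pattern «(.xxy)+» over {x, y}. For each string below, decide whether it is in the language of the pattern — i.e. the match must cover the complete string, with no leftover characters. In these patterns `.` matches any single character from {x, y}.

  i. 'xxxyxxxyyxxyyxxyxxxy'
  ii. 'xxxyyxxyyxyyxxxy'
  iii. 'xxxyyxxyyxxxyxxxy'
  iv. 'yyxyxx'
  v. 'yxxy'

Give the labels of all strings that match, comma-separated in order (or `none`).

i → match
ii → no match
iii → no match
iv → no match — must end with 'xxy'
v → match

i, v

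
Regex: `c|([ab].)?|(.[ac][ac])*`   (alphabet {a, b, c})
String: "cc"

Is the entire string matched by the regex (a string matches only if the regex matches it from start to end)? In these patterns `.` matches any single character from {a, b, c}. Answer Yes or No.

No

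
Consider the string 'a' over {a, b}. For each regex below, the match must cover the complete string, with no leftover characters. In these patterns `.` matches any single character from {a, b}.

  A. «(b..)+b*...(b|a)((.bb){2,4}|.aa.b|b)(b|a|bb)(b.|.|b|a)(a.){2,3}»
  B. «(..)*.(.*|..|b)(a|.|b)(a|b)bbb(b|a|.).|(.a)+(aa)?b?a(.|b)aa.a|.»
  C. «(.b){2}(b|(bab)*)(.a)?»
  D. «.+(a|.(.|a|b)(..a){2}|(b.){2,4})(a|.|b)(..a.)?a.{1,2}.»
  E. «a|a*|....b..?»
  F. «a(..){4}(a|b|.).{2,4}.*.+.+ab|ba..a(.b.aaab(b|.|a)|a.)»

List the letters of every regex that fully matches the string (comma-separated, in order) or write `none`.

B, E

A → no match — must start with 'b'
B → match
C → no match
D → no match
E → match
F → no match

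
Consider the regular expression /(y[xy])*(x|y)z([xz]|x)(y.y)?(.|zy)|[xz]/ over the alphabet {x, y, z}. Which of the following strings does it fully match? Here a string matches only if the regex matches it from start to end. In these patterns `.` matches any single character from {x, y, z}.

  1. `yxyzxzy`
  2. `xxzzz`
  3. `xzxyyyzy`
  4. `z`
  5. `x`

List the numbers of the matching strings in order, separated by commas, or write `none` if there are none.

1, 3, 4, 5

1. `yxyzxzy` → match
2. `xxzzz` → no match
3. `xzxyyyzy` → match
4. `z` → match
5. `x` → match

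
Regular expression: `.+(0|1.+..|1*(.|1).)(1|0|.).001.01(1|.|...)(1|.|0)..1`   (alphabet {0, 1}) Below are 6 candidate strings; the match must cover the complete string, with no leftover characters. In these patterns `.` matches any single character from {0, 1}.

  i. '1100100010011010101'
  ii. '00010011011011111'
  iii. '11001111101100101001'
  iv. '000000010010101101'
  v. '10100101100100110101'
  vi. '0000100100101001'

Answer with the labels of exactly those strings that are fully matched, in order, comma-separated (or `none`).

i → match
ii → match
iii → no match
iv → match
v → match
vi → match

i, ii, iv, v, vi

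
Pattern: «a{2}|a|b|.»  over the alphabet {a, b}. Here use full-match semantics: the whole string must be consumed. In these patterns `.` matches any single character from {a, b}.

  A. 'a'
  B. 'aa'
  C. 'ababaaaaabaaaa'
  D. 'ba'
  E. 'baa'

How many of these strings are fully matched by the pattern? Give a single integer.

2

A. 'a' → match
B. 'aa' → match
C → no match
D. 'ba' → no match
E. 'baa' → no match
Total matched: 2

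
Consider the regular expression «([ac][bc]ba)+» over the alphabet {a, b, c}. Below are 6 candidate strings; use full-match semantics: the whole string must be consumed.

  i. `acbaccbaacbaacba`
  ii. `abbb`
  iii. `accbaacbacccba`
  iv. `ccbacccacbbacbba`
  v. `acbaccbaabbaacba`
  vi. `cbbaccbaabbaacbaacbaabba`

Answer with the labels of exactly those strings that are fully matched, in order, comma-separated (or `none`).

i → match
ii → no match — must end with `ba`
iii → no match
iv → no match
v → match
vi → match

i, v, vi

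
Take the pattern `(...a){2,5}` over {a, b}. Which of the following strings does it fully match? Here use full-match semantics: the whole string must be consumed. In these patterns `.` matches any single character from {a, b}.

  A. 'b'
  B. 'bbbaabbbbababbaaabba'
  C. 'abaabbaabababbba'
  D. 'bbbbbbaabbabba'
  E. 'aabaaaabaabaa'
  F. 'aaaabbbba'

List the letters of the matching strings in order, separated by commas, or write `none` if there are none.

A. 'b' → no match — must end with 'a'
B → no match
C → match
D → no match
E → no match
F. 'aaaabbbba' → no match

C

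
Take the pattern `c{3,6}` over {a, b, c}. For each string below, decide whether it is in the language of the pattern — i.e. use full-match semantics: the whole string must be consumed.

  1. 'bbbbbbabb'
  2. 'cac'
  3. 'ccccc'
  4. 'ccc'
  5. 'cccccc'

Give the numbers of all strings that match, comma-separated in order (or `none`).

1. 'bbbbbbabb' → no match — must start with 'c'
2. 'cac' → no match
3. 'ccccc' → match
4. 'ccc' → match
5. 'cccccc' → match

3, 4, 5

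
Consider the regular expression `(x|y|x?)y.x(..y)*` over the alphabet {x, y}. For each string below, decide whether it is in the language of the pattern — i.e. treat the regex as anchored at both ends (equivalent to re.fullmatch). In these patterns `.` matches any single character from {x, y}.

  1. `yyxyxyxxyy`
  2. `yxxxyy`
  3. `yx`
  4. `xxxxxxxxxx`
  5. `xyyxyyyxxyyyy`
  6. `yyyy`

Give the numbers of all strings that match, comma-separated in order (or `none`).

1. `yyxyxyxxyy` → no match
2. `yxxxyy` → match
3. `yx` → no match
4. `xxxxxxxxxx` → no match
5 → match
6. `yyyy` → no match

2, 5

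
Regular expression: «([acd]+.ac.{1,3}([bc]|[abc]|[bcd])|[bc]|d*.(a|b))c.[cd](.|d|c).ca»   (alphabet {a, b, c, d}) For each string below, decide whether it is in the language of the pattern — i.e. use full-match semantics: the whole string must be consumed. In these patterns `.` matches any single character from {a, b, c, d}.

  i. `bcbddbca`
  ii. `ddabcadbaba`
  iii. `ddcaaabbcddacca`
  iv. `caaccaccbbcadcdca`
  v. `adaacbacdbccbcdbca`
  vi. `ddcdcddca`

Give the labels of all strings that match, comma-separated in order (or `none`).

i → match
ii → no match — must end with `ca`
iii → no match
iv → match
v → match
vi → no match

i, iv, v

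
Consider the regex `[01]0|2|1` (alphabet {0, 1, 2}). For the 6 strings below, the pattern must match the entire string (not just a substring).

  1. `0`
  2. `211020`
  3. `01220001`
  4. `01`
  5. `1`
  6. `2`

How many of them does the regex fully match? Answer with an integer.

1 → no match
2 → no match
3 → no match
4 → no match
5 → match
6 → match
Total matched: 2

2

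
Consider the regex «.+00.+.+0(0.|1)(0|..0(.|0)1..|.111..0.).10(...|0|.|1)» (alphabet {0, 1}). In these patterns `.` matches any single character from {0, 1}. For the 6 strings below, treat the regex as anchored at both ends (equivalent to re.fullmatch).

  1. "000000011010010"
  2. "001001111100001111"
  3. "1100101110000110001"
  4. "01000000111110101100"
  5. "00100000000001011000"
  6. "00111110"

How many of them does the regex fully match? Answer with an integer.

1 → no match
2 → no match
3 → match
4 → match
5 → no match
6. "00111110" → no match
Total matched: 2

2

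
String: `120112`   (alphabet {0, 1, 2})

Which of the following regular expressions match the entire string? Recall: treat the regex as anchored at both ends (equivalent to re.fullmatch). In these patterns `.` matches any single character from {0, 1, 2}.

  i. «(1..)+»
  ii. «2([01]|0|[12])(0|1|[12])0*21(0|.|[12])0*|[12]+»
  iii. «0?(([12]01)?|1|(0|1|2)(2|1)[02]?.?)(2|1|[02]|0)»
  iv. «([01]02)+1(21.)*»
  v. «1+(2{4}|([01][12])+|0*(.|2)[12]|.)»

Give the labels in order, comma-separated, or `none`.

i → match
ii → no match
iii → no match
iv → no match
v → no match

i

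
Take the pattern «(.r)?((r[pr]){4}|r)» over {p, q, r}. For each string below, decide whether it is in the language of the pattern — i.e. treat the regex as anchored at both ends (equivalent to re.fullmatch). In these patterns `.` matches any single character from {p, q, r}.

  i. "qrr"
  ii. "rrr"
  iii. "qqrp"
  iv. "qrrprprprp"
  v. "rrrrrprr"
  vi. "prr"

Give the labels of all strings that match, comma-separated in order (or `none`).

i → match
ii → match
iii → no match
iv → match
v → match
vi → match

i, ii, iv, v, vi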